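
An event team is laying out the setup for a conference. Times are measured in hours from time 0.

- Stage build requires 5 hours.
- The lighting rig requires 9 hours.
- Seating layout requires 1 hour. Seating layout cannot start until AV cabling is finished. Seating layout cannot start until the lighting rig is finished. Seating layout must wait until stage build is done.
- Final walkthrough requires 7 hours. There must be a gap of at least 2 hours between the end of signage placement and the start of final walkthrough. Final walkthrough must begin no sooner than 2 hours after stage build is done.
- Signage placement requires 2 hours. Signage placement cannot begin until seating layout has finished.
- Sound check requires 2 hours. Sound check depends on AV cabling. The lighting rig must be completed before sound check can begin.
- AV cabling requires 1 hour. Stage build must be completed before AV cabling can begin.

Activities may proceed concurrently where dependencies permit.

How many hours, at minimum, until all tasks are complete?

The lighting rig has no prerequisites, so it starts at hour 0 and finishes at hour 9.
Stage build can start immediately at hour 0; it finishes at hour 5.
After stage build (finishes hour 5), AV cabling can start at hour 5 and finishes at hour 6.
For sound check: AV cabling (finishes hour 6); the lighting rig (finishes hour 9). Taking the maximum gives a start of hour 9, and it finishes at 9 + 2 = hour 11.
Seating layout has to wait for AV cabling (finishes hour 6); the lighting rig (finishes hour 9); stage build (finishes hour 5). The latest of these is hour 9, so seating layout runs hour 9 to 9 + 1 = hour 10.
Signage placement cannot begin until seating layout (finishes hour 10). It runs from hour 10 to 10 + 2 = hour 12.
Final walkthrough needs all of signage placement (finishes hour 12, plus 2-hour gap → hour 14); stage build (finishes hour 5, plus 2-hour gap → hour 7). That puts its earliest start at hour 14; it finishes at 14 + 7 = hour 21.
All tasks are finished once the last one completes. Finish times: Stage build at 5, The lighting rig at 9, AV cabling at 6, Seating layout at 10, Signage placement at 12, Sound check at 11, Final walkthrough at 21. The latest is hour 21.

21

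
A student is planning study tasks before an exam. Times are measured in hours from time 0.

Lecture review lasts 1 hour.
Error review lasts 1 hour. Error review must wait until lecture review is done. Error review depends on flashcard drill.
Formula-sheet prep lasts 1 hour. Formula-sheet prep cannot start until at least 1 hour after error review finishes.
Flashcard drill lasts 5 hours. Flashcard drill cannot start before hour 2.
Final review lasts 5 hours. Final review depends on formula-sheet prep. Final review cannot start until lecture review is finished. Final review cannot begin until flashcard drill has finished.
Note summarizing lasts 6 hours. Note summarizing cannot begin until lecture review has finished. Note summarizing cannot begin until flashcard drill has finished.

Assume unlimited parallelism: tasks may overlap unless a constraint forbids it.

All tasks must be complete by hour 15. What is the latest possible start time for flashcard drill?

Final review must finish by hour 15; it takes 5 hours, so it must start by 15 − 5 = hour 10.
Formula-sheet prep must finish before final review (must start by hour 10). With a 1-hour duration, formula-sheet prep must start by 10 − 1 = hour 9.
Error review must finish before formula-sheet prep (must start by hour 9, minus 1-hour gap → hour 8). With a 1-hour duration, error review must start by 8 − 1 = hour 7.
Note summarizing has no dependents, so it just needs to finish by hour 15. Starting by 15 − 6 = hour 9 achieves that.
Flashcard drill feeds error review (must start by hour 7); note summarizing (must start by hour 9); final review (must start by hour 10). Taking the minimum, flashcard drill must finish by hour 7 and start by 7 − 5 = hour 2.

2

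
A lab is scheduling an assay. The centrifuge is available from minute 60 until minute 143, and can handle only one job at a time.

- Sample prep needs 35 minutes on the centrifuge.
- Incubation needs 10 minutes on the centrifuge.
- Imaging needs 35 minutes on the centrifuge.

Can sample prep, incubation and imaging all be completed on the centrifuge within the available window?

The centrifuge window is 143 − 60 = 83 minutes.
Running back to back, the jobs need 35 + 10 + 35 = 80 minutes on the centrifuge.
Since 80 ≤ 83, they fit within the window.

Yes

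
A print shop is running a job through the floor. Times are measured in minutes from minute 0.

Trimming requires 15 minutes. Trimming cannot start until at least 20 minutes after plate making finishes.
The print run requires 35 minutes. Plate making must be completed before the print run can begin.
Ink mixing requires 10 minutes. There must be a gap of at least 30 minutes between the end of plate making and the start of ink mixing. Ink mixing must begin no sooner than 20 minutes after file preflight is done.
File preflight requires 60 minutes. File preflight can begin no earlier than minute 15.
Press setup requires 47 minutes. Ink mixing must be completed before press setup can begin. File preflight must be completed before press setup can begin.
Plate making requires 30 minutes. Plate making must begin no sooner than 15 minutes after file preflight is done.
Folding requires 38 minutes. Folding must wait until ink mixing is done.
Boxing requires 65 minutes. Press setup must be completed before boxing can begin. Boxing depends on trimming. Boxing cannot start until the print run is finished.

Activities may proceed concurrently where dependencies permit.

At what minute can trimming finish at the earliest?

155

File preflight cannot begin until its own release at minute 15. It runs from minute 15 to 15 + 60 = minute 75.
Plate making cannot begin until file preflight (finishes minute 75, plus 15-minute gap → minute 90). It runs from minute 90 to 90 + 30 = minute 120.
Trimming cannot begin until plate making (finishes minute 120, plus 20-minute gap → minute 140). It runs from minute 140 to 140 + 15 = minute 155.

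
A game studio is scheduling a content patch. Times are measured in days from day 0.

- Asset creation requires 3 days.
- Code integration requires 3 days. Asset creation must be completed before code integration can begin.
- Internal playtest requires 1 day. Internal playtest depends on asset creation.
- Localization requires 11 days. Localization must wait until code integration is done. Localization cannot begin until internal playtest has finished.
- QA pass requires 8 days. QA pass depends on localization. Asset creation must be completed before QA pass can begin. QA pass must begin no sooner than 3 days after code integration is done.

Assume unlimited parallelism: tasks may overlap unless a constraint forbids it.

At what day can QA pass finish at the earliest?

25

Asset creation has no prerequisites, so it starts at day 0 and finishes at day 3.
After asset creation (finishes day 3), internal playtest can start at day 3 and finishes at day 4.
Code integration cannot begin until asset creation (finishes day 3). It runs from day 3 to 3 + 3 = day 6.
Localization cannot start until code integration (finishes day 6); internal playtest (finishes day 4). The controlling bound is day 6, so localization finishes at 6 + 11 = day 17.
QA pass cannot start until localization (finishes day 17); asset creation (finishes day 3); code integration (finishes day 6, plus 3-day gap → day 9). The controlling bound is day 17, so QA pass finishes at 17 + 8 = day 25.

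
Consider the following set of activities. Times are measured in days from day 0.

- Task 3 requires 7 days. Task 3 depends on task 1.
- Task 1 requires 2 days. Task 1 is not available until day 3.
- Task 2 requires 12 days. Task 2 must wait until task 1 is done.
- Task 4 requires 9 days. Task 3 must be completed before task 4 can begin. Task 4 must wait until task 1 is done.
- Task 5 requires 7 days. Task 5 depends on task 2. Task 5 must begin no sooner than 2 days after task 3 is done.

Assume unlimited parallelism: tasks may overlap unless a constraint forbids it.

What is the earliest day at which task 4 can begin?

12

After its own release at day 3, task 1 can start at day 3 and finishes at day 5.
Task 3 waits on task 1 (finishes day 5), so it starts at day 5 and finishes at 5 + 7 = day 12.
Task 4 waits on task 3 (finishes day 12); task 1 (finishes day 5). The latest of these is day 12, which is the earliest task 4 can start.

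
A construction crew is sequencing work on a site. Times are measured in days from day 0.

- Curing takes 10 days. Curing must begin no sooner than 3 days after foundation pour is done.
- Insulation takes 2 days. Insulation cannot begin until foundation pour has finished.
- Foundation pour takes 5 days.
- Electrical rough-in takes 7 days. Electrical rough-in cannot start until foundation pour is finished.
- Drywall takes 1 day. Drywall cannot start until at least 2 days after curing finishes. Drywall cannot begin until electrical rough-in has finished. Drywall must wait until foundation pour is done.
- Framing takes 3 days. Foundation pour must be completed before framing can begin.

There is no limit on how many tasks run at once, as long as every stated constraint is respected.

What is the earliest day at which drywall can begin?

Foundation pour can start immediately at day 0; it finishes at day 5.
Electrical rough-in waits on foundation pour (finishes day 5), so it starts at day 5 and finishes at 5 + 7 = day 12.
Curing waits on foundation pour (finishes day 5, plus 3-day gap → day 8), so it starts at day 8 and finishes at 8 + 10 = day 18.
Drywall waits on curing (finishes day 18, plus 2-day gap → day 20); electrical rough-in (finishes day 12); foundation pour (finishes day 5). The latest of these is day 20, which is the earliest drywall can start.

20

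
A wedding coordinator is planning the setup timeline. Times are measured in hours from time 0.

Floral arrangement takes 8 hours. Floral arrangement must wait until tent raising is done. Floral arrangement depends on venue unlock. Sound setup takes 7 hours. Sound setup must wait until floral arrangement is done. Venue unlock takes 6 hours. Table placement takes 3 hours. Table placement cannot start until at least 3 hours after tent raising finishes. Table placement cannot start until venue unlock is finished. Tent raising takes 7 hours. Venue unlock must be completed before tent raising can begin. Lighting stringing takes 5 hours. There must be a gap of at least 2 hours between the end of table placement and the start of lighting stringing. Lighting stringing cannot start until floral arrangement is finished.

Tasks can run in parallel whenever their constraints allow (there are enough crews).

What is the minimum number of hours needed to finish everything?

28

Venue unlock has no prerequisites, so it starts at hour 0 and finishes at hour 6.
After venue unlock (finishes hour 6), tent raising can start at hour 6 and finishes at hour 13.
Floral arrangement needs all of tent raising (finishes hour 13); venue unlock (finishes hour 6). That puts its earliest start at hour 13; it finishes at 13 + 8 = hour 21.
Sound setup waits on floral arrangement (finishes hour 21), so it starts at hour 21 and finishes at 21 + 7 = hour 28.
Table placement has to wait for tent raising (finishes hour 13, plus 3-hour gap → hour 16); venue unlock (finishes hour 6). The latest of these is hour 16, so table placement runs hour 16 to 16 + 3 = hour 19.
Lighting stringing cannot start until table placement (finishes hour 19, plus 2-hour gap → hour 21); floral arrangement (finishes hour 21). The controlling bound is hour 21, so lighting stringing finishes at 21 + 5 = hour 26.
All tasks are finished once the last one completes. Finish times: Venue unlock at 6, Tent raising at 13, Table placement at 19, Floral arrangement at 21, Lighting stringing at 26, Sound setup at 28. The latest is hour 28.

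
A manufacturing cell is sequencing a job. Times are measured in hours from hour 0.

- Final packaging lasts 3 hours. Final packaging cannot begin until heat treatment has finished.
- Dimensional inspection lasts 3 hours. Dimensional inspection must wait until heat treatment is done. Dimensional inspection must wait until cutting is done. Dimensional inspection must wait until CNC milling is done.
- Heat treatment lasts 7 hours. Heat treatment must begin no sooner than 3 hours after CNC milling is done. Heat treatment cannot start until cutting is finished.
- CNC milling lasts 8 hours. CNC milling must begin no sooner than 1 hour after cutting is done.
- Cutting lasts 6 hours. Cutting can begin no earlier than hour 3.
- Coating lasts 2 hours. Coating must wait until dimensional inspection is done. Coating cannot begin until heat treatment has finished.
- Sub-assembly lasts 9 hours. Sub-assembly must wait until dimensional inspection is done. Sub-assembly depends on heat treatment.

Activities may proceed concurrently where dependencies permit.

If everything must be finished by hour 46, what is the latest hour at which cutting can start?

9

To finish by hour 46, coating (duration 2) must start no later than hour 44.
Sub-assembly must finish by hour 46; it takes 9 hours, so it must start by 46 − 9 = hour 37.
Dimensional inspection must finish in time for coating (must start by hour 44); sub-assembly (must start by hour 37). The tightest is hour 37, so dimensional inspection must start by 37 − 3 = hour 34.
Final packaging has no dependents, so it just needs to finish by hour 46. Starting by 46 − 3 = hour 43 achieves that.
Heat treatment has several dependents: dimensional inspection (must start by hour 34); coating (must start by hour 44); sub-assembly (must start by hour 37); final packaging (must start by hour 43). The earliest of those limits is hour 34, so heat treatment must start by 34 − 7 = hour 27.
CNC milling feeds heat treatment (must start by hour 27, minus 3-hour gap → hour 24); dimensional inspection (must start by hour 34). Taking the minimum, CNC milling must finish by hour 24 and start by 24 − 8 = hour 16.
Cutting must finish in time for CNC milling (must start by hour 16, minus 1-hour gap → hour 15); heat treatment (must start by hour 27); dimensional inspection (must start by hour 34). The tightest is hour 15, so cutting must start by 15 − 6 = hour 9.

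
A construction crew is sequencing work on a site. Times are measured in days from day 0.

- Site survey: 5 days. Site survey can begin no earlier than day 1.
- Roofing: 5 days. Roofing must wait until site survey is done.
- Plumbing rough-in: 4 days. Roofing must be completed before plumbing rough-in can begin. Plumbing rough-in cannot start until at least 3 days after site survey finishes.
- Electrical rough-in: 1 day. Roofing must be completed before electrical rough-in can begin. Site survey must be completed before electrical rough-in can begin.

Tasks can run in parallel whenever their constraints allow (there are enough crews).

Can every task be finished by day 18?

Yes

After its own release at day 1, site survey can start at day 1 and finishes at day 6.
After site survey (finishes day 6), roofing can start at day 6 and finishes at day 11.
Electrical rough-in needs all of roofing (finishes day 11); site survey (finishes day 6). That puts its earliest start at day 11; it finishes at 11 + 1 = day 12.
Plumbing rough-in has to wait for roofing (finishes day 11); site survey (finishes day 6, plus 3-day gap → day 9). The latest of these is day 11, so plumbing rough-in runs day 11 to 11 + 4 = day 15.
Every task is finished by day 15, which is no later than the deadline of 18, so the schedule is feasible.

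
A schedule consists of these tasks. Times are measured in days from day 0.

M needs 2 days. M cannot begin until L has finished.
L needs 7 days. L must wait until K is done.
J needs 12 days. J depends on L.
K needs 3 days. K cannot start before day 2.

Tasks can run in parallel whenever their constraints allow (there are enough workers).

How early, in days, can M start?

12

K waits on its own release at day 2, so it starts at day 2 and finishes at 2 + 3 = day 5.
After K (finishes day 5), L can start at day 5 and finishes at day 12.
M waits on L (finishes day 12), so the earliest it can start is day 12.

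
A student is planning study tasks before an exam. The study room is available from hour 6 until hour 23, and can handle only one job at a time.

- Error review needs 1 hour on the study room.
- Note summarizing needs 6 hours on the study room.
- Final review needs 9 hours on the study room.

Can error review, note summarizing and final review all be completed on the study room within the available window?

The study room window is 23 − 6 = 17 hours.
Running back to back, the jobs need 1 + 6 + 9 = 16 hours on the study room.
Since 16 ≤ 17, they fit within the window.

Yes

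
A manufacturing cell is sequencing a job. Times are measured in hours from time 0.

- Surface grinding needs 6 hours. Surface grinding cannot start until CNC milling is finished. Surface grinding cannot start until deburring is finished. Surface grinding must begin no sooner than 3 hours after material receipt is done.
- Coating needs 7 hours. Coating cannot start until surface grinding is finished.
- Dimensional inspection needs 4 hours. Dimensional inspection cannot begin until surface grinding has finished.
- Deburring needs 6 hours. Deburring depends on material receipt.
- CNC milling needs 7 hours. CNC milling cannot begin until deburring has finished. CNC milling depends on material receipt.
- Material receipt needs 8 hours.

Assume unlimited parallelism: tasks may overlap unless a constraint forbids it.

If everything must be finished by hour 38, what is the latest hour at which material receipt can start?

Dimensional inspection must finish by hour 38; it takes 4 hours, so it must start by 38 − 4 = hour 34.
Nothing follows coating; the deadline of hour 38 is its only limit. It must start by 38 − 7 = hour 31.
For surface grinding: dimensional inspection (must start by hour 34); coating (must start by hour 31). The most restrictive is hour 31; with a 6-hour duration, surface grinding must start by hour 25.
CNC milling feeds into surface grinding (must start by hour 25); so CNC milling must finish by hour 25 and therefore start by hour 18.
Deburring feeds CNC milling (must start by hour 18); surface grinding (must start by hour 25). Taking the minimum, deburring must finish by hour 18 and start by 18 − 6 = hour 12.
Material receipt has several dependents: deburring (must start by hour 12); CNC milling (must start by hour 18); surface grinding (must start by hour 25, minus 3-hour gap → hour 22). The earliest of those limits is hour 12, so material receipt must start by 12 − 8 = hour 4.

4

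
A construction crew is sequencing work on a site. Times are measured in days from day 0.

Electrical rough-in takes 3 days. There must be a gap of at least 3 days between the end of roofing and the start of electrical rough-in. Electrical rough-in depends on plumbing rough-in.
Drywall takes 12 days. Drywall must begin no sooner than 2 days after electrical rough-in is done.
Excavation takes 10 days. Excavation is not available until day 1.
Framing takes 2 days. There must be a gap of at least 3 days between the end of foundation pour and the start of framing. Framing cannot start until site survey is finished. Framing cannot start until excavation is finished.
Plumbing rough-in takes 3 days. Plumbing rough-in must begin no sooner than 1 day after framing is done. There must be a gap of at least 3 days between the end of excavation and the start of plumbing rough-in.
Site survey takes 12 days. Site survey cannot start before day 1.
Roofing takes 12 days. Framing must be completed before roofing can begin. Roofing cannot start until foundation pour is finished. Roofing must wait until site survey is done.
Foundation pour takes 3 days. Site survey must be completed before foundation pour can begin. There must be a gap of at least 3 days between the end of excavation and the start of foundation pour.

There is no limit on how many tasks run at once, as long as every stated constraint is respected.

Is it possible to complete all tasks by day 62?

Yes

Excavation waits on its own release at day 1, so it starts at day 1 and finishes at 1 + 10 = day 11.
Site survey waits on its own release at day 1, so it starts at day 1 and finishes at 1 + 12 = day 13.
Foundation pour needs all of site survey (finishes day 13); excavation (finishes day 11, plus 3-day gap → day 14). That puts its earliest start at day 14; it finishes at 14 + 3 = day 17.
For framing: foundation pour (finishes day 17, plus 3-day gap → day 20); site survey (finishes day 13); excavation (finishes day 11). Taking the maximum gives a start of day 20, and it finishes at 20 + 2 = day 22.
For plumbing rough-in: framing (finishes day 22, plus 1-day gap → day 23); excavation (finishes day 11, plus 3-day gap → day 14). Taking the maximum gives a start of day 23, and it finishes at 23 + 3 = day 26.
For roofing: framing (finishes day 22); foundation pour (finishes day 17); site survey (finishes day 13). Taking the maximum gives a start of day 22, and it finishes at 22 + 12 = day 34.
Electrical rough-in needs all of roofing (finishes day 34, plus 3-day gap → day 37); plumbing rough-in (finishes day 26). That puts its earliest start at day 37; it finishes at 37 + 3 = day 40.
Drywall waits on electrical rough-in (finishes day 40, plus 2-day gap → day 42), so it starts at day 42 and finishes at 42 + 12 = day 54.
Every task is finished by day 54, which is no later than the deadline of 62, so the schedule is feasible.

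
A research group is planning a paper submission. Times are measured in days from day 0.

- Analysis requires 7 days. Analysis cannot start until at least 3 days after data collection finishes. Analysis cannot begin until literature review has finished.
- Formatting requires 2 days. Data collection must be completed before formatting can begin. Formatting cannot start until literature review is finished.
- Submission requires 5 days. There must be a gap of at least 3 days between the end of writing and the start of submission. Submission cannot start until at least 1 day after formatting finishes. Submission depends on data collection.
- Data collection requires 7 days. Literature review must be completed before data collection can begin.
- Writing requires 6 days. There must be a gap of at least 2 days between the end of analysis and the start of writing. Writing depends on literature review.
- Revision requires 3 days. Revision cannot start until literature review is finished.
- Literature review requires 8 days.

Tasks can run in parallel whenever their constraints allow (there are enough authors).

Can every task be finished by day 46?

Nothing blocks literature review, so it runs from day 0 to day 8.
Revision cannot begin until literature review (finishes day 8). It runs from day 8 to 8 + 3 = day 11.
After literature review (finishes day 8), data collection can start at day 8 and finishes at day 15.
Formatting needs all of data collection (finishes day 15); literature review (finishes day 8). That puts its earliest start at day 15; it finishes at 15 + 2 = day 17.
Analysis cannot start until data collection (finishes day 15, plus 3-day gap → day 18); literature review (finishes day 8). The controlling bound is day 18, so analysis finishes at 18 + 7 = day 25.
For writing: analysis (finishes day 25, plus 2-day gap → day 27); literature review (finishes day 8). Taking the maximum gives a start of day 27, and it finishes at 27 + 6 = day 33.
For submission: writing (finishes day 33, plus 3-day gap → day 36); formatting (finishes day 17, plus 1-day gap → day 18); data collection (finishes day 15). Taking the maximum gives a start of day 36, and it finishes at 36 + 5 = day 41.
Every task is finished by day 41, which is no later than the deadline of 46, so the schedule is feasible.

Yes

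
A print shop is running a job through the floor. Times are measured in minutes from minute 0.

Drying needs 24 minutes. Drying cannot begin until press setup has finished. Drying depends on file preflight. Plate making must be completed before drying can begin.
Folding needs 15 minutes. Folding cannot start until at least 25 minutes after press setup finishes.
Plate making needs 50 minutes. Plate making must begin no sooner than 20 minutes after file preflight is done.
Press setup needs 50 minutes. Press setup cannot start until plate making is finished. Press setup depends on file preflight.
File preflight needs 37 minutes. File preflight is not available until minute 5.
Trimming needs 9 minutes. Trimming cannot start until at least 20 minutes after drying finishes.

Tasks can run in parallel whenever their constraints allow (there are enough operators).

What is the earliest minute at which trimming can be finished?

215

File preflight cannot begin until its own release at minute 5. It runs from minute 5 to 5 + 37 = minute 42.
Plate making waits on file preflight (finishes minute 42, plus 20-minute gap → minute 62), so it starts at minute 62 and finishes at 62 + 50 = minute 112.
Press setup has to wait for plate making (finishes minute 112); file preflight (finishes minute 42). The latest of these is minute 112, so press setup runs minute 112 to 112 + 50 = minute 162.
Drying cannot start until press setup (finishes minute 162); file preflight (finishes minute 42); plate making (finishes minute 112). The controlling bound is minute 162, so drying finishes at 162 + 24 = minute 186.
After drying (finishes minute 186, plus 20-minute gap → minute 206), trimming can start at minute 206 and finishes at minute 215.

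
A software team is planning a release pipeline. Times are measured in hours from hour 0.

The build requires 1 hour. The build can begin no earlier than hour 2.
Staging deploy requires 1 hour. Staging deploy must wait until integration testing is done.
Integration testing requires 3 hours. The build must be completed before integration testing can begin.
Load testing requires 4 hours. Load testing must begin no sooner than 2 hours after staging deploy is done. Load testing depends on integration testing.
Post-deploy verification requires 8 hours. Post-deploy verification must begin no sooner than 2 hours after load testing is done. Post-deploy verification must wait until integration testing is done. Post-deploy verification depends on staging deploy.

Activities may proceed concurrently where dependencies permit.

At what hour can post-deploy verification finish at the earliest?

The build cannot begin until its own release at hour 2. It runs from hour 2 to 2 + 1 = hour 3.
After the build (finishes hour 3), integration testing can start at hour 3 and finishes at hour 6.
Staging deploy cannot begin until integration testing (finishes hour 6). It runs from hour 6 to 6 + 1 = hour 7.
Load testing cannot start until staging deploy (finishes hour 7, plus 2-hour gap → hour 9); integration testing (finishes hour 6). The controlling bound is hour 9, so load testing finishes at 9 + 4 = hour 13.
Post-deploy verification needs all of load testing (finishes hour 13, plus 2-hour gap → hour 15); integration testing (finishes hour 6); staging deploy (finishes hour 7). That puts its earliest start at hour 15; it finishes at 15 + 8 = hour 23.

23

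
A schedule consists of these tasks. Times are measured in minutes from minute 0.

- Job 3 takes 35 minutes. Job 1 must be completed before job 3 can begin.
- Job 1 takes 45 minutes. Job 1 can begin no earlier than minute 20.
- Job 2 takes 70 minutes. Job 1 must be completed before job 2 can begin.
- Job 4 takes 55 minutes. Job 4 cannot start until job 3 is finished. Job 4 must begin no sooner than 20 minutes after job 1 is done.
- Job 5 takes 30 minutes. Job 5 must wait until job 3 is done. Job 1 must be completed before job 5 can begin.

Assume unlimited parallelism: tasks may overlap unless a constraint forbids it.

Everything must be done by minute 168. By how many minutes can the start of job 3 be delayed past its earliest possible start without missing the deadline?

Job 1 cannot begin until its own release at minute 20. It runs from minute 20 to 20 + 45 = minute 65.
After job 1 (finishes minute 65), job 3 can start at minute 65 and finishes at minute 100.

Working backward from the deadline:
Nothing follows job 4; the deadline of minute 168 is its only limit. It must start by 168 − 55 = minute 113.
Nothing follows job 5; the deadline of minute 168 is its only limit. It must start by 168 − 30 = minute 138.
Job 3 feeds job 4 (must start by minute 113); job 5 (must start by minute 138). Taking the minimum, job 3 must finish by minute 113 and start by 113 − 35 = minute 78.
So job 3 can start as early as minute 65 and as late as minute 78, giving 78 − 65 = 13 minutes of slack.

13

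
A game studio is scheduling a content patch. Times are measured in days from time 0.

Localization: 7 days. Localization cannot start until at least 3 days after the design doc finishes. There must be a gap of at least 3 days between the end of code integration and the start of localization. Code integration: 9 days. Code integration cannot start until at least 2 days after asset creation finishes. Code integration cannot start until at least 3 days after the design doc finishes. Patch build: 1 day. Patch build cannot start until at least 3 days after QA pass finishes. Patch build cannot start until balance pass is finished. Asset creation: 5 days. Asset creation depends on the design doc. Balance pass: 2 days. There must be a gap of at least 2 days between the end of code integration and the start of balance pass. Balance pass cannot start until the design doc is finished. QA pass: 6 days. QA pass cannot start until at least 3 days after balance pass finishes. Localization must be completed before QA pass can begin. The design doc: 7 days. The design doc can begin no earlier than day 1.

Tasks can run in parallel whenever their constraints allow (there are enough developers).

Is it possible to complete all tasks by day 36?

No

After its own release at day 1, the design doc can start at day 1 and finishes at day 8.
Asset creation waits on the design doc (finishes day 8), so it starts at day 8 and finishes at 8 + 5 = day 13.
Code integration needs all of asset creation (finishes day 13, plus 2-day gap → day 15); the design doc (finishes day 8, plus 3-day gap → day 11). That puts its earliest start at day 15; it finishes at 15 + 9 = day 24.
For localization: the design doc (finishes day 8, plus 3-day gap → day 11); code integration (finishes day 24, plus 3-day gap → day 27). Taking the maximum gives a start of day 27, and it finishes at 27 + 7 = day 34.
For balance pass: code integration (finishes day 24, plus 2-day gap → day 26); the design doc (finishes day 8). Taking the maximum gives a start of day 26, and it finishes at 26 + 2 = day 28.
QA pass has to wait for balance pass (finishes day 28, plus 3-day gap → day 31); localization (finishes day 34). The latest of these is day 34, so QA pass runs day 34 to 34 + 6 = day 40.
Patch build needs all of QA pass (finishes day 40, plus 3-day gap → day 43); balance pass (finishes day 28). That puts its earliest start at day 43; it finishes at 43 + 1 = day 44.
The earliest everything can be done is day 44, which is after the deadline of 36, so it is not possible.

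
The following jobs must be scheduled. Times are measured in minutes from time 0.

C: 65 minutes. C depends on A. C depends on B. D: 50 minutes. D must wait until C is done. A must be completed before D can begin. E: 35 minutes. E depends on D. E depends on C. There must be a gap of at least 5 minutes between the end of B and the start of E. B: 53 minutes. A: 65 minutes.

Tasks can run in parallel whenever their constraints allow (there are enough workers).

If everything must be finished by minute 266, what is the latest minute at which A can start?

51

E has no dependents, so it just needs to finish by minute 266. Starting by 266 − 35 = minute 231 achieves that.
D must finish before E (must start by minute 231). With a 50-minute duration, D must start by 231 − 50 = minute 181.
C feeds D (must start by minute 181); E (must start by minute 231). Taking the minimum, C must finish by minute 181 and start by 181 − 65 = minute 116.
For A: C (must start by minute 116); D (must start by minute 181). The most restrictive is minute 116; with a 65-minute duration, A must start by minute 51.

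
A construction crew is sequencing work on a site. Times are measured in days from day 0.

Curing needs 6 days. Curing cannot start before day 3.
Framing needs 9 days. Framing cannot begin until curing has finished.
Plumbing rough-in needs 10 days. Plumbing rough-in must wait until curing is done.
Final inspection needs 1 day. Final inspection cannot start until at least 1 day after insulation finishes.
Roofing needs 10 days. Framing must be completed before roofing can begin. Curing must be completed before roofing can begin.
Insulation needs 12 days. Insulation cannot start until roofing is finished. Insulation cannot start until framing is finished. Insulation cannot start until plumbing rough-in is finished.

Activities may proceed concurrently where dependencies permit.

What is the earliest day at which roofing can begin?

After its own release at day 3, curing can start at day 3 and finishes at day 9.
Framing waits on curing (finishes day 9), so it starts at day 9 and finishes at 9 + 9 = day 18.
Roofing waits on framing (finishes day 18); curing (finishes day 9). The latest of these is day 18, which is the earliest roofing can start.

18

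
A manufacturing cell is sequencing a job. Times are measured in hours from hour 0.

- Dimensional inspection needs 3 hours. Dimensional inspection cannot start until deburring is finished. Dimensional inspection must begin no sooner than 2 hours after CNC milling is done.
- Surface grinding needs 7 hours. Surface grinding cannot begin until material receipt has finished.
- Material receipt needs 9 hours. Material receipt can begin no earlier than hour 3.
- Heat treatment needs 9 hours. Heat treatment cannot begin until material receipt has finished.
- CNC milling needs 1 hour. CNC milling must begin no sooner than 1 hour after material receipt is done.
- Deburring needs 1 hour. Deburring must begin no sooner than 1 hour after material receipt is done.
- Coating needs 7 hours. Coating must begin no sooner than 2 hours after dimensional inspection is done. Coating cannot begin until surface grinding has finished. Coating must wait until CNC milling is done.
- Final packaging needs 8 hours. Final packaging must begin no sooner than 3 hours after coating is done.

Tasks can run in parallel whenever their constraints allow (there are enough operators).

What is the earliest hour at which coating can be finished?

Material receipt cannot begin until its own release at hour 3. It runs from hour 3 to 3 + 9 = hour 12.
Surface grinding waits on material receipt (finishes hour 12), so it starts at hour 12 and finishes at 12 + 7 = hour 19.
After material receipt (finishes hour 12, plus 1-hour gap → hour 13), CNC milling can start at hour 13 and finishes at hour 14.
Deburring cannot begin until material receipt (finishes hour 12, plus 1-hour gap → hour 13). It runs from hour 13 to 13 + 1 = hour 14.
Dimensional inspection needs all of deburring (finishes hour 14); CNC milling (finishes hour 14, plus 2-hour gap → hour 16). That puts its earliest start at hour 16; it finishes at 16 + 3 = hour 19.
Coating needs all of dimensional inspection (finishes hour 19, plus 2-hour gap → hour 21); surface grinding (finishes hour 19); CNC milling (finishes hour 14). That puts its earliest start at hour 21; it finishes at 21 + 7 = hour 28.

28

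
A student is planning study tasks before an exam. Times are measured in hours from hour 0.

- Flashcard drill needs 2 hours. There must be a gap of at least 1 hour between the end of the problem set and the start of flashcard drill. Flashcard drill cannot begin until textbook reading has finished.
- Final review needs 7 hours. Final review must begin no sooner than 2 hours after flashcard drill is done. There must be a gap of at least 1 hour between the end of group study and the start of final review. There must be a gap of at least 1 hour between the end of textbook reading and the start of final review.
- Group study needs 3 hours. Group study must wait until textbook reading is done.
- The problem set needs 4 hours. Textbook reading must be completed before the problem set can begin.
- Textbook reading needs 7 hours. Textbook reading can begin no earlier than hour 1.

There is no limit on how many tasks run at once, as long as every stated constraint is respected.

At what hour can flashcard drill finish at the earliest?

After its own release at hour 1, textbook reading can start at hour 1 and finishes at hour 8.
After textbook reading (finishes hour 8), the problem set can start at hour 8 and finishes at hour 12.
Flashcard drill cannot start until the problem set (finishes hour 12, plus 1-hour gap → hour 13); textbook reading (finishes hour 8). The controlling bound is hour 13, so flashcard drill finishes at 13 + 2 = hour 15.

15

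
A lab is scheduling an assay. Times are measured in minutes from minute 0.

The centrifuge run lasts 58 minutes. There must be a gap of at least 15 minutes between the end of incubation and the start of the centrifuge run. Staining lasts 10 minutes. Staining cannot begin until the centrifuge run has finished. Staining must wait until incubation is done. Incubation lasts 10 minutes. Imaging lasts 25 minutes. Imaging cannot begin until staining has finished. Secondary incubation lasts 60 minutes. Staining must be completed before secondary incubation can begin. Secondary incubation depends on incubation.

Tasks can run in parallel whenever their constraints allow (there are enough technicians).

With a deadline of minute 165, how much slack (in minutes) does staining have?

Incubation has no prerequisites, so it starts at minute 0 and finishes at minute 10.
The centrifuge run cannot begin until incubation (finishes minute 10, plus 15-minute gap → minute 25). It runs from minute 25 to 25 + 58 = minute 83.
For staining: the centrifuge run (finishes minute 83); incubation (finishes minute 10). Taking the maximum gives a start of minute 83, and it finishes at 83 + 10 = minute 93.

Working backward from the deadline:
Secondary incubation has no dependents, so it just needs to finish by minute 165. Starting by 165 − 60 = minute 105 achieves that.
Imaging must finish by minute 165; it takes 25 minutes, so it must start by 165 − 25 = minute 140.
Staining has several dependents: secondary incubation (must start by minute 105); imaging (must start by minute 140). The earliest of those limits is minute 105, so staining must start by 105 − 10 = minute 95.
So staining can start as early as minute 83 and as late as minute 95, giving 95 − 83 = 12 minutes of slack.

12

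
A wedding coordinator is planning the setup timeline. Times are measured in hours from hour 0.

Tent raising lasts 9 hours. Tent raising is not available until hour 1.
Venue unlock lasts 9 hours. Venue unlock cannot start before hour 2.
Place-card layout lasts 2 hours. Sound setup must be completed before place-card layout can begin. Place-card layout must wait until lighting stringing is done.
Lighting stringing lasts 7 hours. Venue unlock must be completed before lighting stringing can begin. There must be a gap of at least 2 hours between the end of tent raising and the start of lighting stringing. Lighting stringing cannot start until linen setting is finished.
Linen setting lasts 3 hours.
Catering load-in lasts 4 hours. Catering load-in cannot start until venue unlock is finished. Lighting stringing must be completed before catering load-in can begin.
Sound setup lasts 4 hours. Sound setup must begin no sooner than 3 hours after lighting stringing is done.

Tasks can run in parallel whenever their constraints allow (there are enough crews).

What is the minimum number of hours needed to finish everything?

Linen setting has no prerequisites, so it starts at hour 0 and finishes at hour 3.
Tent raising cannot begin until its own release at hour 1. It runs from hour 1 to 1 + 9 = hour 10.
After its own release at hour 2, venue unlock can start at hour 2 and finishes at hour 11.
Lighting stringing cannot start until venue unlock (finishes hour 11); tent raising (finishes hour 10, plus 2-hour gap → hour 12); linen setting (finishes hour 3). The controlling bound is hour 12, so lighting stringing finishes at 12 + 7 = hour 19.
Catering load-in needs all of venue unlock (finishes hour 11); lighting stringing (finishes hour 19). That puts its earliest start at hour 19; it finishes at 19 + 4 = hour 23.
After lighting stringing (finishes hour 19, plus 3-hour gap → hour 22), sound setup can start at hour 22 and finishes at hour 26.
Place-card layout has to wait for sound setup (finishes hour 26); lighting stringing (finishes hour 19). The latest of these is hour 26, so place-card layout runs hour 26 to 26 + 2 = hour 28.
All tasks are finished once the last one completes. Finish times: Venue unlock at 11, Tent raising at 10, Linen setting at 3, Lighting stringing at 19, Sound setup at 26, Catering load-in at 23, Place-card layout at 28. The latest is hour 28.

28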